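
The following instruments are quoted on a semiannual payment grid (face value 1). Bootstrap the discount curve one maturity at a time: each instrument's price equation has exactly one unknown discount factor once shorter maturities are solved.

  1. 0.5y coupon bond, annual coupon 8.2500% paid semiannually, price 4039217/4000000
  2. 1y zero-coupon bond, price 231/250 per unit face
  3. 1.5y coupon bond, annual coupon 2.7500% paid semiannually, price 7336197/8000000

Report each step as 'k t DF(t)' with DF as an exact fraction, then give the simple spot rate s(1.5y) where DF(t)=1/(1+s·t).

step 1 [0.5y] bond c/2=33/800: DF=(4039217/4000000 − 33/800·(0))/(1+33/800) = 4849/5000 ≈ 0.969800
step 2 [1y] zero: DF = P = 231/250 ≈ 0.924000
step 3 [1.5y] bond c/2=11/800: DF=(7336197/8000000 − 11/800·(0.969800+0.924000))/(1+11/800) = 8789/10000 ≈ 0.878900

1 1/2 4849/5000
2 1 231/250
3 3/2 8789/10000
s(1.5y) = (1/(8789/10000) − 1)/(3/2) = 2422/26367 ≈ 9.1857%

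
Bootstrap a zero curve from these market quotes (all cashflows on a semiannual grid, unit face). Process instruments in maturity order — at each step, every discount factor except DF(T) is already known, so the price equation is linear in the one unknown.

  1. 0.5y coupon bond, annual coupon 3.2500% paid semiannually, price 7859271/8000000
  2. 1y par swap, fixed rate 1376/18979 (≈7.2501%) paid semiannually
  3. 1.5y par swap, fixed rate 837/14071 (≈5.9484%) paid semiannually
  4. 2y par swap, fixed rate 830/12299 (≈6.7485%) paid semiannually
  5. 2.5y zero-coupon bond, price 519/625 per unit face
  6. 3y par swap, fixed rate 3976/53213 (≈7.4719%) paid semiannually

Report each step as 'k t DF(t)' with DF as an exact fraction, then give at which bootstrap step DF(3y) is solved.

step 1 [0.5y] bond c/2=13/800: DF=(7859271/8000000 − 13/800·(0))/(1+13/800) = 9667/10000 ≈ 0.966700
step 2 [1y] swap r/2=688/18979: DF=(1 − 688/18979·(0.966700))/(1+688/18979) = 582/625 ≈ 0.931200
step 3 [1.5y] swap r/2=837/28142: DF=(1 − 837/28142·(0.966700+0.931200))/(1+837/28142) = 9163/10000 ≈ 0.916300
step 4 [2y] swap r/2=415/12299: DF=(1 − 415/12299·(0.966700+0.931200+0.916300))/(1+415/12299) = 1751/2000 ≈ 0.875500
step 5 [2.5y] zero: DF = P = 519/625 ≈ 0.830400
step 6 [3y] swap r/2=1988/53213: DF=(1 − 1988/53213·(0.966700+0.931200+0.916300+0.875500+0.830400))/(1+1988/53213) = 2003/2500 ≈ 0.801200

1 1/2 9667/10000
2 1 582/625
3 3/2 9163/10000
4 2 1751/2000
5 5/2 519/625
6 3 2003/2500
DF(3y) is solved at step 6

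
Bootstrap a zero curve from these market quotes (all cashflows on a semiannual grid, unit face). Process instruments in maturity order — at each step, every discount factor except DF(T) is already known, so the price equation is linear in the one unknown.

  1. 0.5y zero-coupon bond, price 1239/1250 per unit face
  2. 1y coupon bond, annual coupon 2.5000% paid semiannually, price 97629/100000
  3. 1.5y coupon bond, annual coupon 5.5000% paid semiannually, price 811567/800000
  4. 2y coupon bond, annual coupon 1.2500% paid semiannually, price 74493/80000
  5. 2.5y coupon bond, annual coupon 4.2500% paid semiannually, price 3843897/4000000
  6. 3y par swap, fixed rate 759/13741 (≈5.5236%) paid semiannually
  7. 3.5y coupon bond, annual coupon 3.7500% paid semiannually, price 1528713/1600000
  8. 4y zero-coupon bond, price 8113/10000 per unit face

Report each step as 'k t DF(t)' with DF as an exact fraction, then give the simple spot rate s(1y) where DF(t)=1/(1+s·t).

1 1/2 1239/1250
2 1 119/125
3 3/2 9353/10000
4 2 363/400
5 5/2 4311/5000
6 3 4241/5000
7 7/2 8367/10000
8 4 8113/10000
s(1y) = (1/(119/125) − 1)/(1) = 6/119 ≈ 5.0420%

step 1 [0.5y] zero: DF = P = 1239/1250 ≈ 0.991200
step 2 [1y] bond c/2=1/80: DF=(97629/100000 − 1/80·(0.991200))/(1+1/80) = 119/125 ≈ 0.952000
step 3 [1.5y] bond c/2=11/400: DF=(811567/800000 − 11/400·(0.991200+0.952000))/(1+11/400) = 9353/10000 ≈ 0.935300
step 4 [2y] bond c/2=1/160: DF=(74493/80000 − 1/160·(0.991200+0.952000+0.935300))/(1+1/160) = 363/400 ≈ 0.907500
step 5 [2.5y] bond c/2=17/800: DF=(3843897/4000000 − 17/800·(0.991200+0.952000+0.935300+0.907500))/(1+17/800) = 4311/5000 ≈ 0.862200
step 6 [3y] swap r/2=759/27482: DF=(1 − 759/27482·(0.991200+0.952000+0.935300+0.907500+0.862200))/(1+759/27482) = 4241/5000 ≈ 0.848200
step 7 [3.5y] bond c/2=3/160: DF=(1528713/1600000 − 3/160·(0.991200+0.952000+0.935300+0.907500+0.862200+0.848200))/(1+3/160) = 8367/10000 ≈ 0.836700
step 8 [4y] zero: DF = P = 8113/10000 ≈ 0.811300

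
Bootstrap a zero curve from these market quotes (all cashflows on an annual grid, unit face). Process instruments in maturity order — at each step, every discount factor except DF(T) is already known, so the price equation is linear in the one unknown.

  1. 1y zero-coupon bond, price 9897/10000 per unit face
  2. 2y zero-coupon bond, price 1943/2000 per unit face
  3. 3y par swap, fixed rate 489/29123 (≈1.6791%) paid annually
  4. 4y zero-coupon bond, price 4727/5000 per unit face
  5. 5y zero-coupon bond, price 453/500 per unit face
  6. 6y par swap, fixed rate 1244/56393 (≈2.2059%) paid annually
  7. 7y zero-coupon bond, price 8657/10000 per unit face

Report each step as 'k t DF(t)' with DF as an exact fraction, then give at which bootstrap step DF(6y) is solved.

1 1 9897/10000
2 2 1943/2000
3 3 9511/10000
4 4 4727/5000
5 5 453/500
6 6 2189/2500
7 7 8657/10000
DF(6y) is solved at step 6

step 1 [1y] zero: DF = P = 9897/10000 ≈ 0.989700
step 2 [2y] zero: DF = P = 1943/2000 ≈ 0.971500
step 3 [3y] swap r/1=489/29123: DF=(1 − 489/29123·(0.989700+0.971500))/(1+489/29123) = 9511/10000 ≈ 0.951100
step 4 [4y] zero: DF = P = 4727/5000 ≈ 0.945400
step 5 [5y] zero: DF = P = 453/500 ≈ 0.906000
step 6 [6y] swap r/1=1244/56393: DF=(1 − 1244/56393·(0.989700+0.971500+0.951100+0.945400+0.906000))/(1+1244/56393) = 2189/2500 ≈ 0.875600
step 7 [7y] zero: DF = P = 8657/10000 ≈ 0.865700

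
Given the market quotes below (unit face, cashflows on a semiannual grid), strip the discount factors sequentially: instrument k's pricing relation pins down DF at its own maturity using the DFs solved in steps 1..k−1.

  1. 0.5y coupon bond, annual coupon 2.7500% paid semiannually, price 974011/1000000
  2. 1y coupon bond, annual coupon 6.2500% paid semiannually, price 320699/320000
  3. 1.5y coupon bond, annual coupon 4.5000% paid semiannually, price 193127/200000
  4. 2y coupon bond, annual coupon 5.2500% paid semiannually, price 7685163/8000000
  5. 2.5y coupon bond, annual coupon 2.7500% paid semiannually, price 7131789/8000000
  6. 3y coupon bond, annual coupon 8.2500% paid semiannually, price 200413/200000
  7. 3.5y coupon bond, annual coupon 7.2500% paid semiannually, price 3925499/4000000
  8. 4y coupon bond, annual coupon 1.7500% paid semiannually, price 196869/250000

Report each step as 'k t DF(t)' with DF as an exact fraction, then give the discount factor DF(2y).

step 1 [0.5y] bond c/2=11/800: DF=(974011/1000000 − 11/800·(0))/(1+11/800) = 1201/1250 ≈ 0.960800
step 2 [1y] bond c/2=1/32: DF=(320699/320000 − 1/32·(0.960800))/(1+1/32) = 9427/10000 ≈ 0.942700
step 3 [1.5y] bond c/2=9/400: DF=(193127/200000 − 9/400·(0.960800+0.942700))/(1+9/400) = 361/400 ≈ 0.902500
step 4 [2y] bond c/2=21/800: DF=(7685163/8000000 − 21/800·(0.960800+0.942700+0.902500))/(1+21/800) = 8643/10000 ≈ 0.864300
step 5 [2.5y] bond c/2=11/800: DF=(7131789/8000000 − 11/800·(0.960800+0.942700+0.902500+0.864300))/(1+11/800) = 1037/1250 ≈ 0.829600
step 6 [3y] bond c/2=33/800: DF=(200413/200000 − 33/800·(0.960800+0.942700+0.902500+0.864300+0.829600))/(1+33/800) = 7841/10000 ≈ 0.784100
step 7 [3.5y] bond c/2=29/800: DF=(3925499/4000000 − 29/800·(0.960800+0.942700+0.902500+0.864300+0.829600+0.784100))/(1+29/800) = 3811/5000 ≈ 0.762200
step 8 [4y] bond c/2=7/800: DF=(196869/250000 − 7/800·(0.960800+0.942700+0.902500+0.864300+0.829600+0.784100+0.762200))/(1+7/800) = 3641/5000 ≈ 0.728200

1 1/2 1201/1250
2 1 9427/10000
3 3/2 361/400
4 2 8643/10000
5 5/2 1037/1250
6 3 7841/10000
7 7/2 3811/5000
8 4 3641/5000
DF(2y) = 8643/10000 ≈ 0.864300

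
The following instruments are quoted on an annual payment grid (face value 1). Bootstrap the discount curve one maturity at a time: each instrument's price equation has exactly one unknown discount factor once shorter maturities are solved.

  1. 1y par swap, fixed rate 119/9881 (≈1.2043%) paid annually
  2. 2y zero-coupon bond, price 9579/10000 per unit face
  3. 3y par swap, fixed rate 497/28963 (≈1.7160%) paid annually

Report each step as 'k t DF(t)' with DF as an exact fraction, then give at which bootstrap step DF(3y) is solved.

1 1 9881/10000
2 2 9579/10000
3 3 9503/10000
DF(3y) is solved at step 3

step 1 [1y] swap r/1=119/9881: DF=(1 − 119/9881·(0))/(1+119/9881) = 9881/10000 ≈ 0.988100
step 2 [2y] zero: DF = P = 9579/10000 ≈ 0.957900
step 3 [3y] swap r/1=497/28963: DF=(1 − 497/28963·(0.988100+0.957900))/(1+497/28963) = 9503/10000 ≈ 0.950300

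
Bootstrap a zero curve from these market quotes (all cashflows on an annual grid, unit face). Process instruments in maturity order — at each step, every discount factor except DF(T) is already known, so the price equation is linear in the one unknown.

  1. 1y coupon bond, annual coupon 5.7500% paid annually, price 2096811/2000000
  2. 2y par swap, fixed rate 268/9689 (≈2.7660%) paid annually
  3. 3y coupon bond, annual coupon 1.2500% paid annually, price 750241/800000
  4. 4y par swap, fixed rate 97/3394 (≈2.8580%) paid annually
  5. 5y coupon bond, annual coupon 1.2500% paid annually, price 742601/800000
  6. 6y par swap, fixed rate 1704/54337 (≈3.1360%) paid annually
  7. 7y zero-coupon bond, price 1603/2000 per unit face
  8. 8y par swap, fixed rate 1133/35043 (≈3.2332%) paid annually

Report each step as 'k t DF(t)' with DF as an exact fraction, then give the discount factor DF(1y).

1 1 4957/5000
2 2 1183/1250
3 3 9023/10000
4 4 8933/10000
5 5 8707/10000
6 6 1037/1250
7 7 1603/2000
8 8 3867/5000
DF(1y) = 4957/5000 ≈ 0.991400

step 1 [1y] bond c/1=23/400: DF=(2096811/2000000 − 23/400·(0))/(1+23/400) = 4957/5000 ≈ 0.991400
step 2 [2y] swap r/1=268/9689: DF=(1 − 268/9689·(0.991400))/(1+268/9689) = 1183/1250 ≈ 0.946400
step 3 [3y] bond c/1=1/80: DF=(750241/800000 − 1/80·(0.991400+0.946400))/(1+1/80) = 9023/10000 ≈ 0.902300
step 4 [4y] swap r/1=97/3394: DF=(1 − 97/3394·(0.991400+0.946400+0.902300))/(1+97/3394) = 8933/10000 ≈ 0.893300
step 5 [5y] bond c/1=1/80: DF=(742601/800000 − 1/80·(0.991400+0.946400+0.902300+0.893300))/(1+1/80) = 8707/10000 ≈ 0.870700
step 6 [6y] swap r/1=1704/54337: DF=(1 − 1704/54337·(0.991400+0.946400+0.902300+0.893300+0.870700))/(1+1704/54337) = 1037/1250 ≈ 0.829600
step 7 [7y] zero: DF = P = 1603/2000 ≈ 0.801500
step 8 [8y] swap r/1=1133/35043: DF=(1 − 1133/35043·(0.991400+0.946400+0.902300+0.893300+0.870700+0.829600+0.801500))/(1+1133/35043) = 3867/5000 ≈ 0.773400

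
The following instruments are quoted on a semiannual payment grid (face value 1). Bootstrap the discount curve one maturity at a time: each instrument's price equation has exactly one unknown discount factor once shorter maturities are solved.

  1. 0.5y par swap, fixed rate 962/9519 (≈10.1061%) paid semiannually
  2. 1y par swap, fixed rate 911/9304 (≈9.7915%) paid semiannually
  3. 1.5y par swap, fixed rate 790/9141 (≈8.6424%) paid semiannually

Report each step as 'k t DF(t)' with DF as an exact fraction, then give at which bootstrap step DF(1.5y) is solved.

step 1 [0.5y] swap r/2=481/9519: DF=(1 − 481/9519·(0))/(1+481/9519) = 9519/10000 ≈ 0.951900
step 2 [1y] swap r/2=911/18608: DF=(1 − 911/18608·(0.951900))/(1+911/18608) = 9089/10000 ≈ 0.908900
step 3 [1.5y] swap r/2=395/9141: DF=(1 − 395/9141·(0.951900+0.908900))/(1+395/9141) = 1763/2000 ≈ 0.881500

1 1/2 9519/10000
2 1 9089/10000
3 3/2 1763/2000
DF(1.5y) is solved at step 3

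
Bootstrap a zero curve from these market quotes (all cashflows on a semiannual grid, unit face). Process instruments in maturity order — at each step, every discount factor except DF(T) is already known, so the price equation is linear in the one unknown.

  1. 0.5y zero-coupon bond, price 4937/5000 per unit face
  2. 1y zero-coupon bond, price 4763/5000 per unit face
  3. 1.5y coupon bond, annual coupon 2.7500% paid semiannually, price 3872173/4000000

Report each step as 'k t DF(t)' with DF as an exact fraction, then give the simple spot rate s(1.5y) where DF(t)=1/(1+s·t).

step 1 [0.5y] zero: DF = P = 4937/5000 ≈ 0.987400
step 2 [1y] zero: DF = P = 4763/5000 ≈ 0.952600
step 3 [1.5y] bond c/2=11/800: DF=(3872173/4000000 − 11/800·(0.987400+0.952600))/(1+11/800) = 4643/5000 ≈ 0.928600

1 1/2 4937/5000
2 1 4763/5000
3 3/2 4643/5000
s(1.5y) = (1/(4643/5000) − 1)/(3/2) = 238/4643 ≈ 5.1260%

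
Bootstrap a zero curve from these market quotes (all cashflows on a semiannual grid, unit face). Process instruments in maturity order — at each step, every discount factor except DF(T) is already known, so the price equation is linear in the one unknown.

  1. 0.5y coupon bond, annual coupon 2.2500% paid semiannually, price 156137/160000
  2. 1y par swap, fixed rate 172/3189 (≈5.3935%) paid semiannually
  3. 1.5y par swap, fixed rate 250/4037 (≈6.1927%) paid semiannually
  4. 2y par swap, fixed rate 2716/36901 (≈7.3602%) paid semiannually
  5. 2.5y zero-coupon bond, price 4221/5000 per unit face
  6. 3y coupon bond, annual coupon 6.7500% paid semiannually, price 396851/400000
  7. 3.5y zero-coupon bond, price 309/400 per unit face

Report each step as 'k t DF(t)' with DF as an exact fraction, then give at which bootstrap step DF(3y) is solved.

1 1/2 193/200
2 1 2371/2500
3 3/2 73/80
4 2 4321/5000
5 5/2 4221/5000
6 3 8117/10000
7 7/2 309/400
DF(3y) is solved at step 6

step 1 [0.5y] bond c/2=9/800: DF=(156137/160000 − 9/800·(0))/(1+9/800) = 193/200 ≈ 0.965000
step 2 [1y] swap r/2=86/3189: DF=(1 − 86/3189·(0.965000))/(1+86/3189) = 2371/2500 ≈ 0.948400
step 3 [1.5y] swap r/2=125/4037: DF=(1 − 125/4037·(0.965000+0.948400))/(1+125/4037) = 73/80 ≈ 0.912500
step 4 [2y] swap r/2=1358/36901: DF=(1 − 1358/36901·(0.965000+0.948400+0.912500))/(1+1358/36901) = 4321/5000 ≈ 0.864200
step 5 [2.5y] zero: DF = P = 4221/5000 ≈ 0.844200
step 6 [3y] bond c/2=27/800: DF=(396851/400000 − 27/800·(0.965000+0.948400+0.912500+0.864200+0.844200))/(1+27/800) = 8117/10000 ≈ 0.811700
step 7 [3.5y] zero: DF = P = 309/400 ≈ 0.772500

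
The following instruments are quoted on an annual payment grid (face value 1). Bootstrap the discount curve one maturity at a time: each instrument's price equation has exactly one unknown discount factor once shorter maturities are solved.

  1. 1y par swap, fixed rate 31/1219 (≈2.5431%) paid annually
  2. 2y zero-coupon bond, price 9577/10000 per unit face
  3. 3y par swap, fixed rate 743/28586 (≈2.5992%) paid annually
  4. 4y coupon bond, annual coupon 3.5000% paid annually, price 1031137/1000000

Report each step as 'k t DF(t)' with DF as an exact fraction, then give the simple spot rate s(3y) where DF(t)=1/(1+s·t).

step 1 [1y] swap r/1=31/1219: DF=(1 − 31/1219·(0))/(1+31/1219) = 1219/1250 ≈ 0.975200
step 2 [2y] zero: DF = P = 9577/10000 ≈ 0.957700
step 3 [3y] swap r/1=743/28586: DF=(1 − 743/28586·(0.975200+0.957700))/(1+743/28586) = 9257/10000 ≈ 0.925700
step 4 [4y] bond c/1=7/200: DF=(1031137/1000000 − 7/200·(0.975200+0.957700+0.925700))/(1+7/200) = 2249/2500 ≈ 0.899600

1 1 1219/1250
2 2 9577/10000
3 3 9257/10000
4 4 2249/2500
s(3y) = (1/(9257/10000) − 1)/(3) = 743/27771 ≈ 2.6755%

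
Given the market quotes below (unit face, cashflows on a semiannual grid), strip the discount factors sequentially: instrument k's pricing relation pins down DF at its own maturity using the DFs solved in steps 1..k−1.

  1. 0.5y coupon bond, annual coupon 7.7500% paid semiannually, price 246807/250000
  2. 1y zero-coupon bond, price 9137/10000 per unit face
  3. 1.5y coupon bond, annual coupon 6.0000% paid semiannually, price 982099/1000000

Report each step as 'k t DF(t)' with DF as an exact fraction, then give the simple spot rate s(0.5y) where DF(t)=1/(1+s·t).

1 1/2 594/625
2 1 9137/10000
3 3/2 562/625
s(0.5y) = (1/(594/625) − 1)/(1/2) = 31/297 ≈ 10.4377%

step 1 [0.5y] bond c/2=31/800: DF=(246807/250000 − 31/800·(0))/(1+31/800) = 594/625 ≈ 0.950400
step 2 [1y] zero: DF = P = 9137/10000 ≈ 0.913700
step 3 [1.5y] bond c/2=3/100: DF=(982099/1000000 − 3/100·(0.950400+0.913700))/(1+3/100) = 562/625 ≈ 0.899200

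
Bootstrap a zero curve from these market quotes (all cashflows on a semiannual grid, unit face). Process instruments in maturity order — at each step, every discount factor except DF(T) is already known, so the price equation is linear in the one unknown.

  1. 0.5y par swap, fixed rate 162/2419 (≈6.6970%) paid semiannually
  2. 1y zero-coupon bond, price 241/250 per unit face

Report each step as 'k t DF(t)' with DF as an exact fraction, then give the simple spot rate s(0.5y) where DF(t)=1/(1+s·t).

step 1 [0.5y] swap r/2=81/2419: DF=(1 − 81/2419·(0))/(1+81/2419) = 2419/2500 ≈ 0.967600
step 2 [1y] zero: DF = P = 241/250 ≈ 0.964000

1 1/2 2419/2500
2 1 241/250
s(0.5y) = (1/(2419/2500) − 1)/(1/2) = 162/2419 ≈ 6.6970%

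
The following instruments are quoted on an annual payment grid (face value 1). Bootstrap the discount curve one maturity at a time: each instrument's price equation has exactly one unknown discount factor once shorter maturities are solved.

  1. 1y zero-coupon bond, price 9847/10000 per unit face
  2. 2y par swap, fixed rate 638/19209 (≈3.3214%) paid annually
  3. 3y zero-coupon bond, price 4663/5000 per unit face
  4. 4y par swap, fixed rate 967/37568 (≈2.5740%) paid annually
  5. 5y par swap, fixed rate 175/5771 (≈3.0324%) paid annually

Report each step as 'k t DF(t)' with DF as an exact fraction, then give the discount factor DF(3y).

1 1 9847/10000
2 2 4681/5000
3 3 4663/5000
4 4 9033/10000
5 5 43/50
DF(3y) = 4663/5000 ≈ 0.932600

step 1 [1y] zero: DF = P = 9847/10000 ≈ 0.984700
step 2 [2y] swap r/1=638/19209: DF=(1 − 638/19209·(0.984700))/(1+638/19209) = 4681/5000 ≈ 0.936200
step 3 [3y] zero: DF = P = 4663/5000 ≈ 0.932600
step 4 [4y] swap r/1=967/37568: DF=(1 − 967/37568·(0.984700+0.936200+0.932600))/(1+967/37568) = 9033/10000 ≈ 0.903300
step 5 [5y] swap r/1=175/5771: DF=(1 − 175/5771·(0.984700+0.936200+0.932600+0.903300))/(1+175/5771) = 43/50 ≈ 0.860000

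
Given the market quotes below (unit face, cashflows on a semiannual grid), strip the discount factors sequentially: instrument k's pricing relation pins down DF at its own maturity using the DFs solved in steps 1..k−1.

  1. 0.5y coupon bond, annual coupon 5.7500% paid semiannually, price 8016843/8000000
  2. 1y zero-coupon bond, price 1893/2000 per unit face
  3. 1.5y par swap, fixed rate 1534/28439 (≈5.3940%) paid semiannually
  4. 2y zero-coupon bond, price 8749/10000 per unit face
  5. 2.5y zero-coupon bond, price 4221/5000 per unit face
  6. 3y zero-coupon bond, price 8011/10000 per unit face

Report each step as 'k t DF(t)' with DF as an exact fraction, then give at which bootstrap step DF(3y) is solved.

step 1 [0.5y] bond c/2=23/800: DF=(8016843/8000000 − 23/800·(0))/(1+23/800) = 9741/10000 ≈ 0.974100
step 2 [1y] zero: DF = P = 1893/2000 ≈ 0.946500
step 3 [1.5y] swap r/2=767/28439: DF=(1 − 767/28439·(0.974100+0.946500))/(1+767/28439) = 9233/10000 ≈ 0.923300
step 4 [2y] zero: DF = P = 8749/10000 ≈ 0.874900
step 5 [2.5y] zero: DF = P = 4221/5000 ≈ 0.844200
step 6 [3y] zero: DF = P = 8011/10000 ≈ 0.801100

1 1/2 9741/10000
2 1 1893/2000
3 3/2 9233/10000
4 2 8749/10000
5 5/2 4221/5000
6 3 8011/10000
DF(3y) is solved at step 6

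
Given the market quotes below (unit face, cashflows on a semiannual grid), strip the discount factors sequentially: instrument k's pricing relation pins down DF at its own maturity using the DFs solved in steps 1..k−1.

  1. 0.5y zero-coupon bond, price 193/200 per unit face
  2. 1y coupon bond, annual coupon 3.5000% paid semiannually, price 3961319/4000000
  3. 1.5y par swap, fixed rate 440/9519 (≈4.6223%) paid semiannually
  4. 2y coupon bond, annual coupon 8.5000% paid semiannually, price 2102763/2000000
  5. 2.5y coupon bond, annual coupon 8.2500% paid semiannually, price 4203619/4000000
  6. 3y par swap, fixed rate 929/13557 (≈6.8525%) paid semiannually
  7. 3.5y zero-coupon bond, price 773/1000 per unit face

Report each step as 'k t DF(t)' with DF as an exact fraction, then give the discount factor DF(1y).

step 1 [0.5y] zero: DF = P = 193/200 ≈ 0.965000
step 2 [1y] bond c/2=7/400: DF=(3961319/4000000 − 7/400·(0.965000))/(1+7/400) = 9567/10000 ≈ 0.956700
step 3 [1.5y] swap r/2=220/9519: DF=(1 − 220/9519·(0.965000+0.956700))/(1+220/9519) = 467/500 ≈ 0.934000
step 4 [2y] bond c/2=17/400: DF=(2102763/2000000 − 17/400·(0.965000+0.956700+0.934000))/(1+17/400) = 8921/10000 ≈ 0.892100
step 5 [2.5y] bond c/2=33/800: DF=(4203619/4000000 − 33/800·(0.965000+0.956700+0.934000+0.892100))/(1+33/800) = 538/625 ≈ 0.860800
step 6 [3y] swap r/2=929/27114: DF=(1 − 929/27114·(0.965000+0.956700+0.934000+0.892100+0.860800))/(1+929/27114) = 4071/5000 ≈ 0.814200
step 7 [3.5y] zero: DF = P = 773/1000 ≈ 0.773000

1 1/2 193/200
2 1 9567/10000
3 3/2 467/500
4 2 8921/10000
5 5/2 538/625
6 3 4071/5000
7 7/2 773/1000
DF(1y) = 9567/10000 ≈ 0.956700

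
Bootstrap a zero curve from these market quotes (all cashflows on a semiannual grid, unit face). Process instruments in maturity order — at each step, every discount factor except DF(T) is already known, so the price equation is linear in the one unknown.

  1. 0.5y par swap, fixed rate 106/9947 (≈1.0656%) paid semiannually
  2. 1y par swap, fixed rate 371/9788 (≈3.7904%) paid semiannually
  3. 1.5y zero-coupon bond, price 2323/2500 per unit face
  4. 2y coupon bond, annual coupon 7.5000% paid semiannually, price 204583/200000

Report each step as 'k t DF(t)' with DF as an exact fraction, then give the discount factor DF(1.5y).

step 1 [0.5y] swap r/2=53/9947: DF=(1 − 53/9947·(0))/(1+53/9947) = 9947/10000 ≈ 0.994700
step 2 [1y] swap r/2=371/19576: DF=(1 − 371/19576·(0.994700))/(1+371/19576) = 9629/10000 ≈ 0.962900
step 3 [1.5y] zero: DF = P = 2323/2500 ≈ 0.929200
step 4 [2y] bond c/2=3/80: DF=(204583/200000 − 3/80·(0.994700+0.962900+0.929200))/(1+3/80) = 551/625 ≈ 0.881600

1 1/2 9947/10000
2 1 9629/10000
3 3/2 2323/2500
4 2 551/625
DF(1.5y) = 2323/2500 ≈ 0.929200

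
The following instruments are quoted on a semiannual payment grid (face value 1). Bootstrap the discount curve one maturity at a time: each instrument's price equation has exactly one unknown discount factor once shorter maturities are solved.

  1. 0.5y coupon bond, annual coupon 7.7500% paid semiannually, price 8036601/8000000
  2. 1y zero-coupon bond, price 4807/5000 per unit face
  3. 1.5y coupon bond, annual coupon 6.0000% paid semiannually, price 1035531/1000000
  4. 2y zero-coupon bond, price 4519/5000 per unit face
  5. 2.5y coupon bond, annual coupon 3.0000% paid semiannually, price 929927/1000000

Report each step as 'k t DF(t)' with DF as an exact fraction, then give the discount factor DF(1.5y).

1 1/2 9671/10000
2 1 4807/5000
3 3/2 2373/2500
4 2 4519/5000
5 5/2 8603/10000
DF(1.5y) = 2373/2500 ≈ 0.949200

step 1 [0.5y] bond c/2=31/800: DF=(8036601/8000000 − 31/800·(0))/(1+31/800) = 9671/10000 ≈ 0.967100
step 2 [1y] zero: DF = P = 4807/5000 ≈ 0.961400
step 3 [1.5y] bond c/2=3/100: DF=(1035531/1000000 − 3/100·(0.967100+0.961400))/(1+3/100) = 2373/2500 ≈ 0.949200
step 4 [2y] zero: DF = P = 4519/5000 ≈ 0.903800
step 5 [2.5y] bond c/2=3/200: DF=(929927/1000000 − 3/200·(0.967100+0.961400+0.949200+0.903800))/(1+3/200) = 8603/10000 ≈ 0.860300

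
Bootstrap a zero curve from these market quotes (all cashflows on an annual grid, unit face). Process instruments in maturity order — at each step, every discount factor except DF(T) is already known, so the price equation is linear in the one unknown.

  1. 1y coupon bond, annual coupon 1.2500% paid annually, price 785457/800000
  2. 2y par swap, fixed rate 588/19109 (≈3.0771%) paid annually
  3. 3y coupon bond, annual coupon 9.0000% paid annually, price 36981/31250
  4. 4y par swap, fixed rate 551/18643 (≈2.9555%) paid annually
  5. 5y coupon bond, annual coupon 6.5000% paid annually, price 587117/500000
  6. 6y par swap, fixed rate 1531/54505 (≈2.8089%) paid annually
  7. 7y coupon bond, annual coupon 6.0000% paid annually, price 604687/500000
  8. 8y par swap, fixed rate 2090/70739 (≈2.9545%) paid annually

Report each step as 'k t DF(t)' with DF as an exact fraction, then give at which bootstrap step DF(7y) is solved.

step 1 [1y] bond c/1=1/80: DF=(785457/800000 − 1/80·(0))/(1+1/80) = 9697/10000 ≈ 0.969700
step 2 [2y] swap r/1=588/19109: DF=(1 − 588/19109·(0.969700))/(1+588/19109) = 2353/2500 ≈ 0.941200
step 3 [3y] bond c/1=9/100: DF=(36981/31250 − 9/100·(0.969700+0.941200))/(1+9/100) = 9279/10000 ≈ 0.927900
step 4 [4y] swap r/1=551/18643: DF=(1 − 551/18643·(0.969700+0.941200+0.927900))/(1+551/18643) = 4449/5000 ≈ 0.889800
step 5 [5y] bond c/1=13/200: DF=(587117/500000 − 13/200·(0.969700+0.941200+0.927900+0.889800))/(1+13/200) = 7/8 ≈ 0.875000
step 6 [6y] swap r/1=1531/54505: DF=(1 − 1531/54505·(0.969700+0.941200+0.927900+0.889800+0.875000))/(1+1531/54505) = 8469/10000 ≈ 0.846900
step 7 [7y] bond c/1=3/50: DF=(604687/500000 − 3/50·(0.969700+0.941200+0.927900+0.889800+0.875000+0.846900))/(1+3/50) = 2081/2500 ≈ 0.832400
step 8 [8y] swap r/1=2090/70739: DF=(1 − 2090/70739·(0.969700+0.941200+0.927900+0.889800+0.875000+0.846900+0.832400))/(1+2090/70739) = 791/1000 ≈ 0.791000

1 1 9697/10000
2 2 2353/2500
3 3 9279/10000
4 4 4449/5000
5 5 7/8
6 6 8469/10000
7 7 2081/2500
8 8 791/1000
DF(7y) is solved at step 7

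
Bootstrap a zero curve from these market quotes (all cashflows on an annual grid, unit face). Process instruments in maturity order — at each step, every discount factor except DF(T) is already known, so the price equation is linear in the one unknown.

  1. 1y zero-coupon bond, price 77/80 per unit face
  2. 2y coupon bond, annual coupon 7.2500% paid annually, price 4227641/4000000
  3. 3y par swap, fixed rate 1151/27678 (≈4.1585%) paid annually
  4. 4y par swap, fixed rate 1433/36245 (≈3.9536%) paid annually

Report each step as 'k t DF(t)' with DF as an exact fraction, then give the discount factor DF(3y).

1 1 77/80
2 2 2301/2500
3 3 8849/10000
4 4 8567/10000
DF(3y) = 8849/10000 ≈ 0.884900

step 1 [1y] zero: DF = P = 77/80 ≈ 0.962500
step 2 [2y] bond c/1=29/400: DF=(4227641/4000000 − 29/400·(0.962500))/(1+29/400) = 2301/2500 ≈ 0.920400
step 3 [3y] swap r/1=1151/27678: DF=(1 − 1151/27678·(0.962500+0.920400))/(1+1151/27678) = 8849/10000 ≈ 0.884900
step 4 [4y] swap r/1=1433/36245: DF=(1 − 1433/36245·(0.962500+0.920400+0.884900))/(1+1433/36245) = 8567/10000 ≈ 0.856700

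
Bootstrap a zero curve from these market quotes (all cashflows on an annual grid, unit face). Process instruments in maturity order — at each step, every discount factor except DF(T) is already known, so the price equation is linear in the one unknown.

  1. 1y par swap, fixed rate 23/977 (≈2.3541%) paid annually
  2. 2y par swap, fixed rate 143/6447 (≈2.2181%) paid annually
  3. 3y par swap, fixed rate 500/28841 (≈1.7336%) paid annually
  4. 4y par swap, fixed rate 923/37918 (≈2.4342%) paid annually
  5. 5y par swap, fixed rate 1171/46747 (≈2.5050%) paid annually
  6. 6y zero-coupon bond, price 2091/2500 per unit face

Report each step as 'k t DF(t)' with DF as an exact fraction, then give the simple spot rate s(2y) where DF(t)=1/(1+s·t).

step 1 [1y] swap r/1=23/977: DF=(1 − 23/977·(0))/(1+23/977) = 977/1000 ≈ 0.977000
step 2 [2y] swap r/1=143/6447: DF=(1 − 143/6447·(0.977000))/(1+143/6447) = 9571/10000 ≈ 0.957100
step 3 [3y] swap r/1=500/28841: DF=(1 − 500/28841·(0.977000+0.957100))/(1+500/28841) = 19/20 ≈ 0.950000
step 4 [4y] swap r/1=923/37918: DF=(1 − 923/37918·(0.977000+0.957100+0.950000))/(1+923/37918) = 9077/10000 ≈ 0.907700
step 5 [5y] swap r/1=1171/46747: DF=(1 − 1171/46747·(0.977000+0.957100+0.950000+0.907700))/(1+1171/46747) = 8829/10000 ≈ 0.882900
step 6 [6y] zero: DF = P = 2091/2500 ≈ 0.836400

1 1 977/1000
2 2 9571/10000
3 3 19/20
4 4 9077/10000
5 5 8829/10000
6 6 2091/2500
s(2y) = (1/(9571/10000) − 1)/(2) = 429/19142 ≈ 2.2411%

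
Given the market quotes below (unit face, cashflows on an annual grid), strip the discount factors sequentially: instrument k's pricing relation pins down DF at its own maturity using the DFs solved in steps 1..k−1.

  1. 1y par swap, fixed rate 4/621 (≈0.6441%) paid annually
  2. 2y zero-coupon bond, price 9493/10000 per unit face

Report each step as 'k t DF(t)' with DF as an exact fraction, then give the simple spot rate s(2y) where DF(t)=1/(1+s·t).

step 1 [1y] swap r/1=4/621: DF=(1 − 4/621·(0))/(1+4/621) = 621/625 ≈ 0.993600
step 2 [2y] zero: DF = P = 9493/10000 ≈ 0.949300

1 1 621/625
2 2 9493/10000
s(2y) = (1/(9493/10000) − 1)/(2) = 507/18986 ≈ 2.6704%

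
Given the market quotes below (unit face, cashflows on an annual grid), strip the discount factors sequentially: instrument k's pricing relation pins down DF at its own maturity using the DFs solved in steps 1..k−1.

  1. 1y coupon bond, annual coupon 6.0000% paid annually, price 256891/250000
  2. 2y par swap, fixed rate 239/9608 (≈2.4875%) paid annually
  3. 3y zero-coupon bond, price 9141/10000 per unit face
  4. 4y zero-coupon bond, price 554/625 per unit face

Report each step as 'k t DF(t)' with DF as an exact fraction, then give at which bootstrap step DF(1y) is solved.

1 1 4847/5000
2 2 4761/5000
3 3 9141/10000
4 4 554/625
DF(1y) is solved at step 1

step 1 [1y] bond c/1=3/50: DF=(256891/250000 − 3/50·(0))/(1+3/50) = 4847/5000 ≈ 0.969400
step 2 [2y] swap r/1=239/9608: DF=(1 − 239/9608·(0.969400))/(1+239/9608) = 4761/5000 ≈ 0.952200
step 3 [3y] zero: DF = P = 9141/10000 ≈ 0.914100
step 4 [4y] zero: DF = P = 554/625 ≈ 0.886400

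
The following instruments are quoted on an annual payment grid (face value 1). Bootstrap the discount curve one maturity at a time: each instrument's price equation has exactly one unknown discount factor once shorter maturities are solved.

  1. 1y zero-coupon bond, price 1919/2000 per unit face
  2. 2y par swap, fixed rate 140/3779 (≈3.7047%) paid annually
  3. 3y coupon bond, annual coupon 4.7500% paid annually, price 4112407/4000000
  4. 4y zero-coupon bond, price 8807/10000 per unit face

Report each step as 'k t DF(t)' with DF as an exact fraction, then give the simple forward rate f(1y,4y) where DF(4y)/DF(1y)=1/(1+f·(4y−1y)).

1 1 1919/2000
2 2 93/100
3 3 4479/5000
4 4 8807/10000
f(1y,4y) = ((1919/2000)/(8807/10000) − 1)/(3) = 788/26421 ≈ 2.9825%

step 1 [1y] zero: DF = P = 1919/2000 ≈ 0.959500
step 2 [2y] swap r/1=140/3779: DF=(1 − 140/3779·(0.959500))/(1+140/3779) = 93/100 ≈ 0.930000
step 3 [3y] bond c/1=19/400: DF=(4112407/4000000 − 19/400·(0.959500+0.930000))/(1+19/400) = 4479/5000 ≈ 0.895800
step 4 [4y] zero: DF = P = 8807/10000 ≈ 0.880700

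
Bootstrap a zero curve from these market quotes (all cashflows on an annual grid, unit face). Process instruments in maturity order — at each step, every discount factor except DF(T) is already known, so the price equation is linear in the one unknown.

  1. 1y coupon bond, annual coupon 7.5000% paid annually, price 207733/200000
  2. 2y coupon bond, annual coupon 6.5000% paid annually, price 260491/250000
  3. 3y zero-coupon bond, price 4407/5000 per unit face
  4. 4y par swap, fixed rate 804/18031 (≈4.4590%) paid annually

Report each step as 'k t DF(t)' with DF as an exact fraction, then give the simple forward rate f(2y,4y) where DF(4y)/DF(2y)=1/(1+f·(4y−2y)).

step 1 [1y] bond c/1=3/40: DF=(207733/200000 − 3/40·(0))/(1+3/40) = 4831/5000 ≈ 0.966200
step 2 [2y] bond c/1=13/200: DF=(260491/250000 − 13/200·(0.966200))/(1+13/200) = 4597/5000 ≈ 0.919400
step 3 [3y] zero: DF = P = 4407/5000 ≈ 0.881400
step 4 [4y] swap r/1=804/18031: DF=(1 − 804/18031·(0.966200+0.919400+0.881400))/(1+804/18031) = 1049/1250 ≈ 0.839200

1 1 4831/5000
2 2 4597/5000
3 3 4407/5000
4 4 1049/1250
f(2y,4y) = ((4597/5000)/(1049/1250) − 1)/(2) = 401/8392 ≈ 4.7784%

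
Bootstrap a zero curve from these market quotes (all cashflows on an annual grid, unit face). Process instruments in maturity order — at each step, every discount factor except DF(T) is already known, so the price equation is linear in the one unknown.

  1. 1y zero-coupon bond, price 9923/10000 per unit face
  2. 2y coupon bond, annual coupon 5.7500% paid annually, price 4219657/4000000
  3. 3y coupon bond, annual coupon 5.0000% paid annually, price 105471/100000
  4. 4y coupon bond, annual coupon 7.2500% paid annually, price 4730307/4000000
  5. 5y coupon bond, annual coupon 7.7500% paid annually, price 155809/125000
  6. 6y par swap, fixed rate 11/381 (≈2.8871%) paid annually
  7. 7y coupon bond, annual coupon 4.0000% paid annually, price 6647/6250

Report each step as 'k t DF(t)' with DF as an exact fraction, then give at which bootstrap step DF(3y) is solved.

step 1 [1y] zero: DF = P = 9923/10000 ≈ 0.992300
step 2 [2y] bond c/1=23/400: DF=(4219657/4000000 − 23/400·(0.992300))/(1+23/400) = 2359/2500 ≈ 0.943600
step 3 [3y] bond c/1=1/20: DF=(105471/100000 − 1/20·(0.992300+0.943600))/(1+1/20) = 9123/10000 ≈ 0.912300
step 4 [4y] bond c/1=29/400: DF=(4730307/4000000 − 29/400·(0.992300+0.943600+0.912300))/(1+29/400) = 9101/10000 ≈ 0.910100
step 5 [5y] bond c/1=31/400: DF=(155809/125000 − 31/400·(0.992300+0.943600+0.912300+0.910100))/(1+31/400) = 1773/2000 ≈ 0.886500
step 6 [6y] swap r/1=11/381: DF=(1 − 11/381·(0.992300+0.943600+0.912300+0.910100+0.886500))/(1+11/381) = 526/625 ≈ 0.841600
step 7 [7y] bond c/1=1/25: DF=(6647/6250 − 1/25·(0.992300+0.943600+0.912300+0.910100+0.886500+0.841600))/(1+1/25) = 2029/2500 ≈ 0.811600

1 1 9923/10000
2 2 2359/2500
3 3 9123/10000
4 4 9101/10000
5 5 1773/2000
6 6 526/625
7 7 2029/2500
DF(3y) is solved at step 3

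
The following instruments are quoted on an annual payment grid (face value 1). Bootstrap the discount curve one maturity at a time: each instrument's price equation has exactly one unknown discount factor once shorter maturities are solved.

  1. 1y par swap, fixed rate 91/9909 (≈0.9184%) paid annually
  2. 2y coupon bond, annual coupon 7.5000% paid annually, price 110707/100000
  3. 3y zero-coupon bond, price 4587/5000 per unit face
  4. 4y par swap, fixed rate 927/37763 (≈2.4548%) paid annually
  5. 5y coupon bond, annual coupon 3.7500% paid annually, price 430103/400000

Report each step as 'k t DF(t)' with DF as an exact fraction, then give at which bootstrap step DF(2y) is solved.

step 1 [1y] swap r/1=91/9909: DF=(1 − 91/9909·(0))/(1+91/9909) = 9909/10000 ≈ 0.990900
step 2 [2y] bond c/1=3/40: DF=(110707/100000 − 3/40·(0.990900))/(1+3/40) = 9607/10000 ≈ 0.960700
step 3 [3y] zero: DF = P = 4587/5000 ≈ 0.917400
step 4 [4y] swap r/1=927/37763: DF=(1 − 927/37763·(0.990900+0.960700+0.917400))/(1+927/37763) = 9073/10000 ≈ 0.907300
step 5 [5y] bond c/1=3/80: DF=(430103/400000 − 3/80·(0.990900+0.960700+0.917400+0.907300))/(1+3/80) = 8999/10000 ≈ 0.899900

1 1 9909/10000
2 2 9607/10000
3 3 4587/5000
4 4 9073/10000
5 5 8999/10000
DF(2y) is solved at step 2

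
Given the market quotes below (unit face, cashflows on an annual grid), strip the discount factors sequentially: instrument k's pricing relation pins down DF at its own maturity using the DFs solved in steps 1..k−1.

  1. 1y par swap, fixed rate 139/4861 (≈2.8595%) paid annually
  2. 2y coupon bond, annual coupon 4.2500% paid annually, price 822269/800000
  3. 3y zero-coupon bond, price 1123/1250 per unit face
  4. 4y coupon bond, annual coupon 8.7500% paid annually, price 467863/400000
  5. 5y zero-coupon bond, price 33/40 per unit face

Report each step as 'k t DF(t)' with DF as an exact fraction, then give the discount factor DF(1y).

step 1 [1y] swap r/1=139/4861: DF=(1 − 139/4861·(0))/(1+139/4861) = 4861/5000 ≈ 0.972200
step 2 [2y] bond c/1=17/400: DF=(822269/800000 − 17/400·(0.972200))/(1+17/400) = 9463/10000 ≈ 0.946300
step 3 [3y] zero: DF = P = 1123/1250 ≈ 0.898400
step 4 [4y] bond c/1=7/80: DF=(467863/400000 − 7/80·(0.972200+0.946300+0.898400))/(1+7/80) = 8489/10000 ≈ 0.848900
step 5 [5y] zero: DF = P = 33/40 ≈ 0.825000

1 1 4861/5000
2 2 9463/10000
3 3 1123/1250
4 4 8489/10000
5 5 33/40
DF(1y) = 4861/5000 ≈ 0.972200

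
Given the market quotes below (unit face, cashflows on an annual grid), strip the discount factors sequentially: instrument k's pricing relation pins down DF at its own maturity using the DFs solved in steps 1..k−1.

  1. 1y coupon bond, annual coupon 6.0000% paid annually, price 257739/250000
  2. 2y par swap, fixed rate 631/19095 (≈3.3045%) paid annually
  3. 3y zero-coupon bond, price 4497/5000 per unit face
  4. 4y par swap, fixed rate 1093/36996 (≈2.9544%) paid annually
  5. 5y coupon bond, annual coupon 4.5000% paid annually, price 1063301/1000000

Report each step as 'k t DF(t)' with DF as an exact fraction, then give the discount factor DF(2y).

1 1 4863/5000
2 2 9369/10000
3 3 4497/5000
4 4 8907/10000
5 5 4291/5000
DF(2y) = 9369/10000 ≈ 0.936900

step 1 [1y] bond c/1=3/50: DF=(257739/250000 − 3/50·(0))/(1+3/50) = 4863/5000 ≈ 0.972600
step 2 [2y] swap r/1=631/19095: DF=(1 − 631/19095·(0.972600))/(1+631/19095) = 9369/10000 ≈ 0.936900
step 3 [3y] zero: DF = P = 4497/5000 ≈ 0.899400
step 4 [4y] swap r/1=1093/36996: DF=(1 − 1093/36996·(0.972600+0.936900+0.899400))/(1+1093/36996) = 8907/10000 ≈ 0.890700
step 5 [5y] bond c/1=9/200: DF=(1063301/1000000 − 9/200·(0.972600+0.936900+0.899400+0.890700))/(1+9/200) = 4291/5000 ≈ 0.858200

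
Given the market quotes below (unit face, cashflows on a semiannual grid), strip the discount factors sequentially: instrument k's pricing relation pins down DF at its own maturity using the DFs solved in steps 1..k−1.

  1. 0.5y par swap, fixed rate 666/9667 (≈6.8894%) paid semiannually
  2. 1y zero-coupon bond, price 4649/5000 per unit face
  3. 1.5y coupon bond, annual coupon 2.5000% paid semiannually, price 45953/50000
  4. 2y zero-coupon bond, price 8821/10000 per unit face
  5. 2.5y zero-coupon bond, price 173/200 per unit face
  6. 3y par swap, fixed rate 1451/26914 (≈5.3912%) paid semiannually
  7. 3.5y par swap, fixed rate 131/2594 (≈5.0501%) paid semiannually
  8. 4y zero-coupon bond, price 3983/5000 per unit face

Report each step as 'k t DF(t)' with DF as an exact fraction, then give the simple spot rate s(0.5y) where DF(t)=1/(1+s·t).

step 1 [0.5y] swap r/2=333/9667: DF=(1 − 333/9667·(0))/(1+333/9667) = 9667/10000 ≈ 0.966700
step 2 [1y] zero: DF = P = 4649/5000 ≈ 0.929800
step 3 [1.5y] bond c/2=1/80: DF=(45953/50000 − 1/80·(0.966700+0.929800))/(1+1/80) = 8843/10000 ≈ 0.884300
step 4 [2y] zero: DF = P = 8821/10000 ≈ 0.882100
step 5 [2.5y] zero: DF = P = 173/200 ≈ 0.865000
step 6 [3y] swap r/2=1451/53828: DF=(1 − 1451/53828·(0.966700+0.929800+0.884300+0.882100+0.865000))/(1+1451/53828) = 8549/10000 ≈ 0.854900
step 7 [3.5y] swap r/2=131/5188: DF=(1 − 131/5188·(0.966700+0.929800+0.884300+0.882100+0.865000+0.854900))/(1+131/5188) = 2107/2500 ≈ 0.842800
step 8 [4y] zero: DF = P = 3983/5000 ≈ 0.796600

1 1/2 9667/10000
2 1 4649/5000
3 3/2 8843/10000
4 2 8821/10000
5 5/2 173/200
6 3 8549/10000
7 7/2 2107/2500
8 4 3983/5000
s(0.5y) = (1/(9667/10000) − 1)/(1/2) = 666/9667 ≈ 6.8894%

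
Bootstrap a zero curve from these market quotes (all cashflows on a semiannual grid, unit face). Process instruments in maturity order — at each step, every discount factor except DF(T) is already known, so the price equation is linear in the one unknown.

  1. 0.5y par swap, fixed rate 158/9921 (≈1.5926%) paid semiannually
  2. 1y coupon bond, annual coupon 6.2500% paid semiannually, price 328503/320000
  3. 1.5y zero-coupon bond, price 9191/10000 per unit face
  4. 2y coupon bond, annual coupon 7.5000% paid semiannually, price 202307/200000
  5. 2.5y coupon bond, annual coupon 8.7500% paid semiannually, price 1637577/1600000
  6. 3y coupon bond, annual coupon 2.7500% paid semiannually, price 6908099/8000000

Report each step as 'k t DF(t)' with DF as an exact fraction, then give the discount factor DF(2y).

1 1/2 9921/10000
2 1 4827/5000
3 3/2 9191/10000
4 2 871/1000
5 5/2 1647/2000
6 3 3949/5000
DF(2y) = 871/1000 ≈ 0.871000

step 1 [0.5y] swap r/2=79/9921: DF=(1 − 79/9921·(0))/(1+79/9921) = 9921/10000 ≈ 0.992100
step 2 [1y] bond c/2=1/32: DF=(328503/320000 − 1/32·(0.992100))/(1+1/32) = 4827/5000 ≈ 0.965400
step 3 [1.5y] zero: DF = P = 9191/10000 ≈ 0.919100
step 4 [2y] bond c/2=3/80: DF=(202307/200000 − 3/80·(0.992100+0.965400+0.919100))/(1+3/80) = 871/1000 ≈ 0.871000
step 5 [2.5y] bond c/2=7/160: DF=(1637577/1600000 − 7/160·(0.992100+0.965400+0.919100+0.871000))/(1+7/160) = 1647/2000 ≈ 0.823500
step 6 [3y] bond c/2=11/800: DF=(6908099/8000000 − 11/800·(0.992100+0.965400+0.919100+0.871000+0.823500))/(1+11/800) = 3949/5000 ≈ 0.789800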